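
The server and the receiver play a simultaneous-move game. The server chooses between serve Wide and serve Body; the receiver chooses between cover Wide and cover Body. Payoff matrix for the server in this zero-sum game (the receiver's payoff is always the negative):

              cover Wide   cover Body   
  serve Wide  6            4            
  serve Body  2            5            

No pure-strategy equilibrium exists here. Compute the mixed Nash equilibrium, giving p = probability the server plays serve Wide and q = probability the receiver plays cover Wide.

The server's mix must leave the receiver indifferent between cover Wide and cover Body.
  the receiver's expected payoff from cover Wide: p·(-6) + (1−p)·(-2) = -4p - 2
  the receiver's expected payoff from cover Body: p·(-4) + (1−p)·(-5) = p - 5
  -4p - 2 = p - 5  ⇒  -5p = -3  ⇒  p = 3/5.
The receiver's mix must leave the server indifferent between serve Wide and serve Body.
  the server's payoff to serve Wide: q·6 + (1−q)·4 = 2q + 4
  the server's payoff to serve Body: q·2 + (1−q)·5 = -3q + 5
  2q + 4 = -3q + 5  ⇒  5q = 1  ⇒  q = 1/5.

p = 3/5, q = 1/5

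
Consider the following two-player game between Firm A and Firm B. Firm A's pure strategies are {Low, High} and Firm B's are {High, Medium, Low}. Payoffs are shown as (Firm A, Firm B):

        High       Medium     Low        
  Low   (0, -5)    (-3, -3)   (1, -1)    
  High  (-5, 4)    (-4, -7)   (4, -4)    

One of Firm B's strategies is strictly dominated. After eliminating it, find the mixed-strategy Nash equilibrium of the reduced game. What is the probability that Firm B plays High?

q = 3/8

Firm B's strategy Medium is strictly dominated by Low: -1 > -3 and -4 > -7. Eliminate Medium.
For Firm A to be willing to mix, Firm A must be indifferent between Low and High, which pins down Firm B's mix.
  Firm A's expected payoff from Low: q·0 + (1−q)·1 = -q + 1
  Firm A's expected payoff from High: q·(-5) + (1−q)·4 = -9q + 4
  -q + 1 = -9q + 4  ⇒  8q = 3  ⇒  q = 3/8.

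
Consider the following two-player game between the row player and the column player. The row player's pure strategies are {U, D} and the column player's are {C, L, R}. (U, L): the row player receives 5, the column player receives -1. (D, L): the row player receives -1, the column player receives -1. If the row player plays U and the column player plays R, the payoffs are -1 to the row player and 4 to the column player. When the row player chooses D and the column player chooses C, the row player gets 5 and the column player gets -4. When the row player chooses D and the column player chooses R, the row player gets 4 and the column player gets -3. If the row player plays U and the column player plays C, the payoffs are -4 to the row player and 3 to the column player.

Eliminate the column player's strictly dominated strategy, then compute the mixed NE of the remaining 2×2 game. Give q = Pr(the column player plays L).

The column player's strategy C is strictly dominated by R: 4 > 3 and -3 > -4. Eliminate C.
The column player's mix must leave the row player indifferent between U and D.
  the row player's expected payoff from U: q·5 + (1−q)·(-1) = 6q - 1
  the row player's expected payoff from D: q·(-1) + (1−q)·4 = -5q + 4
  6q - 1 = -5q + 4  ⇒  11q = 5  ⇒  q = 5/11.

q = 5/11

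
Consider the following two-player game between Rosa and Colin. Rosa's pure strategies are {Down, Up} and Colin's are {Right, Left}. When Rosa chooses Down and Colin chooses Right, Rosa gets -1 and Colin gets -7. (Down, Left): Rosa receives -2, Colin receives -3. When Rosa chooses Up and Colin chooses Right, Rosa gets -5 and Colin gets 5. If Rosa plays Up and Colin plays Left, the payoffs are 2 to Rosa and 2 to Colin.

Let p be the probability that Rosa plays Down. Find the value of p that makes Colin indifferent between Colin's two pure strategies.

p = 3/7

Colin's indifference between Right and Left determines Rosa's mixing probability p:
  Colin's payoff to Right: p·(-7) + (1−p)·5 = -12p + 5
  Colin's payoff to Left: p·(-3) + (1−p)·2 = -5p + 2
  -12p + 5 = -5p + 2  ⇒  -7p = -3  ⇒  p = 3/7.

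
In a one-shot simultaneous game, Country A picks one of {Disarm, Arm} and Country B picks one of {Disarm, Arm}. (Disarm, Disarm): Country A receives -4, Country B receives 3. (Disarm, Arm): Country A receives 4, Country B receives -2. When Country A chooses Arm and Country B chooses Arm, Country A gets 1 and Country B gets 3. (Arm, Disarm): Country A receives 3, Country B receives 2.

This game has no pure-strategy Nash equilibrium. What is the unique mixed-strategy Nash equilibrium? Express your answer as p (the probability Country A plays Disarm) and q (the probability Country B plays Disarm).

Country B's indifference between Disarm and Arm determines Country A's mixing probability p:
  Country B's expected payoff from Disarm: p·3 + (1−p)·2 = p + 2
  Country B's expected payoff from Arm: p·(-2) + (1−p)·3 = -5p + 3
  p + 2 = -5p + 3  ⇒  6p = 1  ⇒  p = 1/6.
In a mixed equilibrium Country A is indifferent between Disarm and Arm; this condition fixes q.
  Country A's expected payoff from Disarm: q·(-4) + (1−q)·4 = -8q + 4
  Country A's expected payoff from Arm: q·3 + (1−q)·1 = 2q + 1
  -8q + 4 = 2q + 1  ⇒  -10q = -3  ⇒  q = 3/10.

p = 1/6, q = 3/10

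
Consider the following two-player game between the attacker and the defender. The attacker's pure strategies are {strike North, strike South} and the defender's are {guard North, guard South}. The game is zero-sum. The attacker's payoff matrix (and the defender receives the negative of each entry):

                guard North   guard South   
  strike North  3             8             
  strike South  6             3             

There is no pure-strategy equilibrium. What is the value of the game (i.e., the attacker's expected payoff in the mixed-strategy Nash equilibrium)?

v = 39/8

The defender's mix must leave the attacker indifferent between strike North and strike South.
  the attacker's expected payoff from strike North: q·3 + (1−q)·8 = -5q + 8
  the attacker's expected payoff from strike South: q·6 + (1−q)·3 = 3q + 3
  -5q + 8 = 3q + 3  ⇒  -8q = -5  ⇒  q = 5/8.
The value is the attacker's expected payoff against this mix (using strike North): (5/8)·3 + (3/8)·8 = 39/8.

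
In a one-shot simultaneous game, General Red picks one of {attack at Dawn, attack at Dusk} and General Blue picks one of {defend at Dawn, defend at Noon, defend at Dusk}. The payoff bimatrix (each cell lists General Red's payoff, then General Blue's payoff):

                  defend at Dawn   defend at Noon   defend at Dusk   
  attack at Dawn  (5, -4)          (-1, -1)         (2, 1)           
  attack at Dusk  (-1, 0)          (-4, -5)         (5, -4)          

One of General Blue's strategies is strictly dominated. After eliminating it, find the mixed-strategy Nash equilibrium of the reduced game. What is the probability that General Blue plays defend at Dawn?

q = 1/3

General Blue's strategy defend at Noon is strictly dominated by defend at Dusk: 1 > -1 and -4 > -5. Eliminate defend at Noon.
In a mixed equilibrium General Red is indifferent between attack at Dawn and attack at Dusk; this condition fixes q.
  General Red's payoff from attack at Dawn: q·5 + (1−q)·2 = 3q + 2
  General Red's payoff from attack at Dusk: q·(-1) + (1−q)·5 = -6q + 5
  3q + 2 = -6q + 5  ⇒  9q = 3  ⇒  q = 1/3.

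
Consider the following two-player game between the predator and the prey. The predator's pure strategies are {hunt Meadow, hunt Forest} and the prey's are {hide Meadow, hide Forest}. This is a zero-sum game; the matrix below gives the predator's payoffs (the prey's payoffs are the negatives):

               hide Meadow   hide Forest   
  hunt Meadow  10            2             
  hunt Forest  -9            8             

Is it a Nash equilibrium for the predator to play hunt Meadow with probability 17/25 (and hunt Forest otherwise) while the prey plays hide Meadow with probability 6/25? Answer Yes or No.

Yes

Check the prey's indifference given the predator's mix p = 17/25:
  payoff from hide Meadow = -98/25; payoff from hide Forest = -98/25 — equal.
Check the predator's indifference given the prey's mix q = 6/25:
  payoff from hunt Meadow = 98/25; payoff from hunt Forest = 98/25 — equal.
Both players are indifferent, so neither can profitably deviate.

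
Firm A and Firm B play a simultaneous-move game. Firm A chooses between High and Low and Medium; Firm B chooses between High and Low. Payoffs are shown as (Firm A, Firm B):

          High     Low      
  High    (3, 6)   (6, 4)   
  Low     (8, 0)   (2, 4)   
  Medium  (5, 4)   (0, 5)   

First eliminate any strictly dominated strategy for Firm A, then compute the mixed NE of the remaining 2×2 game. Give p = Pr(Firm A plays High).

Firm A's strategy Medium is strictly dominated by Low: 8 > 5 and 2 > 0. Eliminate Medium.
Set Firm B's expected payoff from High equal to that from Low:
  Firm B's payoff to High: p·6 + (1−p)·0 = 6p
  Firm B's payoff to Low: p·4 + (1−p)·4 = 4
  6p = 4  ⇒  6p = 4  ⇒  p = 2/3.

p = 2/3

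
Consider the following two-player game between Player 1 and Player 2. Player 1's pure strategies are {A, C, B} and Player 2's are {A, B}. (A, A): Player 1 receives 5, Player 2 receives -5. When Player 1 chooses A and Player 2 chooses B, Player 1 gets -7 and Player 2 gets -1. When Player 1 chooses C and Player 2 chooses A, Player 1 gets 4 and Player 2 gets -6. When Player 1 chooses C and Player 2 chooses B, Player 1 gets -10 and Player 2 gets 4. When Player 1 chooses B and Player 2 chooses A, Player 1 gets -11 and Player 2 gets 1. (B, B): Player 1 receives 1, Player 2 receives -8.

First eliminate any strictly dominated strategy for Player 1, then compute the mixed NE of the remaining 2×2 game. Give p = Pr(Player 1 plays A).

Player 1's strategy C is strictly dominated by A: 5 > 4 and -7 > -10. Eliminate C.
Set Player 2's expected payoff from A equal to that from B:
  Player 2's payoff from A: p·(-5) + (1−p)·1 = -6p + 1
  Player 2's payoff from B: p·(-1) + (1−p)·(-8) = 7p - 8
  -6p + 1 = 7p - 8  ⇒  -13p = -9  ⇒  p = 9/13.

p = 9/13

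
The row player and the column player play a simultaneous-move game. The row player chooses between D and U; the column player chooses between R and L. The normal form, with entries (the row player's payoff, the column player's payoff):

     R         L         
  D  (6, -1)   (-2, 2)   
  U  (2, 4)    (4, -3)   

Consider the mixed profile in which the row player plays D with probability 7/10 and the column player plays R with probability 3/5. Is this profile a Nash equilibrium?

Yes

Check the column player's indifference given the row player's mix p = 7/10:
  payoff from R = 1/2; payoff from L = 1/2 — equal.
Check the row player's indifference given the column player's mix q = 3/5:
  payoff from D = 14/5; payoff from U = 14/5 — equal.
Both players are indifferent, so neither can profitably deviate.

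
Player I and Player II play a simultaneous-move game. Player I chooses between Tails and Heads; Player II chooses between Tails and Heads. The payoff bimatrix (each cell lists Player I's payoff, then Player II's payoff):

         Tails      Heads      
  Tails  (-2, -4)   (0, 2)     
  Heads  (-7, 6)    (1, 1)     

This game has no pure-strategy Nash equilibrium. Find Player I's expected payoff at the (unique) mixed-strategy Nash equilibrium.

In a mixed equilibrium Player I is indifferent between Tails and Heads; this condition fixes q.
  Player I's payoff from Tails: q·(-2) + (1−q)·0 = -2q
  Player I's payoff from Heads: q·(-7) + (1−q)·1 = -8q + 1
  -2q = -8q + 1  ⇒  6q = 1  ⇒  q = 1/6.
At equilibrium Player I is indifferent across rows, so Player I's payoff equals the payoff from Tails: (1/6)·(-2) + (5/6)·0 = -1/3.

-1/3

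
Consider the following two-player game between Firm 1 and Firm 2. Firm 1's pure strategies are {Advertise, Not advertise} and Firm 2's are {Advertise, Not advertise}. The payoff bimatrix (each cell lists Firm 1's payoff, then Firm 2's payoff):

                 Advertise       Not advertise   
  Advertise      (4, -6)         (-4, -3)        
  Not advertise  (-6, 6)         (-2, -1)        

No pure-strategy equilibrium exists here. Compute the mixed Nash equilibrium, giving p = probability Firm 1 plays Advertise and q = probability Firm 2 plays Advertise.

p = 7/10, q = 1/6

Firm 1's mix must leave Firm 2 indifferent between Advertise and Not advertise.
  Firm 2's expected payoff from Advertise: p·(-6) + (1−p)·6 = -12p + 6
  Firm 2's expected payoff from Not advertise: p·(-3) + (1−p)·(-1) = -2p - 1
  -12p + 6 = -2p - 1  ⇒  -10p = -7  ⇒  p = 7/10.
In a mixed equilibrium Firm 1 is indifferent between Advertise and Not advertise; this condition fixes q.
  Firm 1's payoff from Advertise: q·4 + (1−q)·(-4) = 8q - 4
  Firm 1's payoff from Not advertise: q·(-6) + (1−q)·(-2) = -4q - 2
  8q - 4 = -4q - 2  ⇒  12q = 2  ⇒  q = 1/6.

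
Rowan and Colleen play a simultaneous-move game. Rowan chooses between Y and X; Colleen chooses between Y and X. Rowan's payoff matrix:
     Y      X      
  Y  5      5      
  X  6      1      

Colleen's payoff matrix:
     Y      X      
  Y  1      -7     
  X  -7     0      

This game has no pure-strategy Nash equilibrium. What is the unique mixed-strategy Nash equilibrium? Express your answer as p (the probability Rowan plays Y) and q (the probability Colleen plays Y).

Rowan's mix must leave Colleen indifferent between Y and X.
  Colleen's payoff from Y: p·1 + (1−p)·(-7) = 8p - 7
  Colleen's payoff from X: p·(-7) + (1−p)·0 = -7p
  8p - 7 = -7p  ⇒  15p = 7  ⇒  p = 7/15.
Colleen's mix must leave Rowan indifferent between Y and X.
  Rowan's payoff to Y: q·5 + (1−q)·5 = 5
  Rowan's payoff to X: q·6 + (1−q)·1 = 5q + 1
  5 = 5q + 1  ⇒  -5q = -4  ⇒  q = 4/5.

p = 7/15, q = 4/5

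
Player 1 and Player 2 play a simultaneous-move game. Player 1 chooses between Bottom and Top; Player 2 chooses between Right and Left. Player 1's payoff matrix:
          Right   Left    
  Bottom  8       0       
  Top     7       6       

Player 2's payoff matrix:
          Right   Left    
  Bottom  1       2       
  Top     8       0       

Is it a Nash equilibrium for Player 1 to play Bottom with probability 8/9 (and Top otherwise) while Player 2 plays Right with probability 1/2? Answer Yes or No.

No

Given Player 2's mix q = 1/2, Player 1's payoff from Bottom is 4 but from Top is 13/2. Player 1 strictly prefers Top, so Player 1 would not mix.
So the proposed profile is not a Nash equilibrium.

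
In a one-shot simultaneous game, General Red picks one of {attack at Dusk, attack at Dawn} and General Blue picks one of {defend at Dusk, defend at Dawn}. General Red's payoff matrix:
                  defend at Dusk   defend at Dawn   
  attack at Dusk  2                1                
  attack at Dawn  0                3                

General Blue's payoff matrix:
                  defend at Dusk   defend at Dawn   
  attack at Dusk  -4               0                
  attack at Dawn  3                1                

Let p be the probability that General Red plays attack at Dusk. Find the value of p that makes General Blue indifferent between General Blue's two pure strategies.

In a mixed equilibrium General Blue is indifferent between defend at Dusk and defend at Dawn; this condition fixes p.
  General Blue's payoff from defend at Dusk: p·(-4) + (1−p)·3 = -7p + 3
  General Blue's payoff from defend at Dawn: p·0 + (1−p)·1 = -p + 1
  -7p + 3 = -p + 1  ⇒  -6p = -2  ⇒  p = 1/3.

p = 1/3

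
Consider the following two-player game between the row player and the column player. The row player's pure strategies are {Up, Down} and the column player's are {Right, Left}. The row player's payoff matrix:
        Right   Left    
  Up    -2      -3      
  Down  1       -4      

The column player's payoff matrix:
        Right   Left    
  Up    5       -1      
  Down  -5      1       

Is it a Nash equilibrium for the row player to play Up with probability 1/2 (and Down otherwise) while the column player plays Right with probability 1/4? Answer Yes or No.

Yes

Check the column player's indifference given the row player's mix p = 1/2:
  payoff from Right = 0; payoff from Left = 0 — equal.
Check the row player's indifference given the column player's mix q = 1/4:
  payoff from Up = -11/4; payoff from Down = -11/4 — equal.
Both players are indifferent, so neither can profitably deviate.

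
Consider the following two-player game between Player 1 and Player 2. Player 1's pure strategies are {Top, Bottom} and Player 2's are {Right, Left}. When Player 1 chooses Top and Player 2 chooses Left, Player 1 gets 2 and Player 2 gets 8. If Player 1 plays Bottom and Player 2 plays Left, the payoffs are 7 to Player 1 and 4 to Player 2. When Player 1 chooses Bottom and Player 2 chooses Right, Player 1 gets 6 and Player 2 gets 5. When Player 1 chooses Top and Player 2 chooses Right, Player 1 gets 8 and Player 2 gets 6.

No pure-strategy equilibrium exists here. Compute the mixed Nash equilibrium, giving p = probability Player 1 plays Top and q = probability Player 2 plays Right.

p = 1/3, q = 5/7

In a mixed equilibrium Player 2 is indifferent between Right and Left; this condition fixes p.
  Player 2's payoff from Right: p·6 + (1−p)·5 = p + 5
  Player 2's payoff from Left: p·8 + (1−p)·4 = 4p + 4
  p + 5 = 4p + 4  ⇒  -3p = -1  ⇒  p = 1/3.
For Player 1 to be willing to mix, Player 1 must be indifferent between Top and Bottom, which pins down Player 2's mix.
  Player 1's payoff to Top: q·8 + (1−q)·2 = 6q + 2
  Player 1's payoff to Bottom: q·6 + (1−q)·7 = -q + 7
  6q + 2 = -q + 7  ⇒  7q = 5  ⇒  q = 5/7.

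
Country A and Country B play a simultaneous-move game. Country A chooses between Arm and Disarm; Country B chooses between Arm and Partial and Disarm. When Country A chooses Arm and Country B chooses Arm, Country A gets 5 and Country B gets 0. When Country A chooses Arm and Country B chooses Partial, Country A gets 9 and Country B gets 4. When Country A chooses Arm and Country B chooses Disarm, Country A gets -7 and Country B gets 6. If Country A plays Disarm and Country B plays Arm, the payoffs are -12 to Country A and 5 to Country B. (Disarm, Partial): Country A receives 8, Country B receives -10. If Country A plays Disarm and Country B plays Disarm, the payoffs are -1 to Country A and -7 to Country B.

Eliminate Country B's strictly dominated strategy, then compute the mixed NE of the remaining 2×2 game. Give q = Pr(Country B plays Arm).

q = 6/23

Country B's strategy Partial is strictly dominated by Disarm: 6 > 4 and -7 > -10. Eliminate Partial.
Country B's mix must leave Country A indifferent between Arm and Disarm.
  Country A's payoff to Arm: q·5 + (1−q)·(-7) = 12q - 7
  Country A's payoff to Disarm: q·(-12) + (1−q)·(-1) = -11q - 1
  12q - 7 = -11q - 1  ⇒  23q = 6  ⇒  q = 6/23.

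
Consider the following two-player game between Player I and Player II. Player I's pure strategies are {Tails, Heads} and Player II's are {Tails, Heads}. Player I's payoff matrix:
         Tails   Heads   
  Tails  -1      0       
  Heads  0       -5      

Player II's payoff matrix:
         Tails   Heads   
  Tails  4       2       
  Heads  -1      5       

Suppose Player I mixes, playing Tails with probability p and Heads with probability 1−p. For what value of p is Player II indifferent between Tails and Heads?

For Player II to be willing to mix, Player II must be indifferent between Tails and Heads, which pins down Player I's mix.
  Player II's expected payoff from Tails: p·4 + (1−p)·(-1) = 5p - 1
  Player II's expected payoff from Heads: p·2 + (1−p)·5 = -3p + 5
  5p - 1 = -3p + 5  ⇒  8p = 6  ⇒  p = 3/4.

p = 3/4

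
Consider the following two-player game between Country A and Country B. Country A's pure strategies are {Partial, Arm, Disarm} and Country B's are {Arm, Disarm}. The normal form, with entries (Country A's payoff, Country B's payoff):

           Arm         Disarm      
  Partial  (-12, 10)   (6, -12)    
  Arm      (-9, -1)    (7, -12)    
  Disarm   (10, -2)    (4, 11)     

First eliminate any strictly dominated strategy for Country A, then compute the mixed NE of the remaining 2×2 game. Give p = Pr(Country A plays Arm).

p = 13/24

Country A's strategy Partial is strictly dominated by Arm: -9 > -12 and 7 > 6. Eliminate Partial.
Country B's indifference between Arm and Disarm determines Country A's mixing probability p:
  Country B's expected payoff from Arm: p·(-1) + (1−p)·(-2) = p - 2
  Country B's expected payoff from Disarm: p·(-12) + (1−p)·11 = -23p + 11
  p - 2 = -23p + 11  ⇒  24p = 13  ⇒  p = 13/24.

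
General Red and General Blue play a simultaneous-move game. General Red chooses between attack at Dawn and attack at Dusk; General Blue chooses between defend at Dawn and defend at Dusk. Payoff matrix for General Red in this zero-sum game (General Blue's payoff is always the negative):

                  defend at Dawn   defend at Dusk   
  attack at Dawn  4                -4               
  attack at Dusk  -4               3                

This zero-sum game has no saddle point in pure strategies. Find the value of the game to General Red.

v = -4/15

General Red's indifference between attack at Dawn and attack at Dusk determines General Blue's mixing probability q:
  General Red's payoff from attack at Dawn: q·4 + (1−q)·(-4) = 8q - 4
  General Red's payoff from attack at Dusk: q·(-4) + (1−q)·3 = -7q + 3
  8q - 4 = -7q + 3  ⇒  15q = 7  ⇒  q = 7/15.
The value is General Red's expected payoff against this mix (using attack at Dawn): (7/15)·4 + (8/15)·(-4) = -4/15.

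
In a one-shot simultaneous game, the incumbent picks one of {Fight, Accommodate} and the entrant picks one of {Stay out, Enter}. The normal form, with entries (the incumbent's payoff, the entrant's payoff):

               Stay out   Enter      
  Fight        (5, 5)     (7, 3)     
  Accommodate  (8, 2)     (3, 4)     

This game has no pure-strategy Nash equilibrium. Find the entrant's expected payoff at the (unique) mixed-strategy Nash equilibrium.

Set the entrant's expected payoff from Stay out equal to that from Enter:
  the entrant's payoff from Stay out: p·5 + (1−p)·2 = 3p + 2
  the entrant's payoff from Enter: p·3 + (1−p)·4 = -p + 4
  3p + 2 = -p + 4  ⇒  4p = 2  ⇒  p = 1/2.
At equilibrium the entrant is indifferent across columns, so the entrant's payoff equals the payoff from Stay out: (1/2)·5 + (1/2)·2 = 7/2.

7/2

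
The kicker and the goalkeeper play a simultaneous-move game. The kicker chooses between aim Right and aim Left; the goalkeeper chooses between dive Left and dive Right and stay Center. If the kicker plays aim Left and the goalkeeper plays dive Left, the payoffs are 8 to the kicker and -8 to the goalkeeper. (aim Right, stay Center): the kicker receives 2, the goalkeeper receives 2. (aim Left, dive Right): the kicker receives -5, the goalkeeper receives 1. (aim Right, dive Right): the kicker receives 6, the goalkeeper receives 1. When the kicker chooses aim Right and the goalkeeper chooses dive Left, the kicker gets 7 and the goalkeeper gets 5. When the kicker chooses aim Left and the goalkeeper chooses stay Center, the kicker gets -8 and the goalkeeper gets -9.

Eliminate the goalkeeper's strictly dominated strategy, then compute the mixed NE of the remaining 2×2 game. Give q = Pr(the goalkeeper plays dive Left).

q = 11/12

The goalkeeper's strategy stay Center is strictly dominated by dive Left: 5 > 2 and -8 > -9. Eliminate stay Center.
In a mixed equilibrium the kicker is indifferent between aim Right and aim Left; this condition fixes q.
  the kicker's payoff from aim Right: q·7 + (1−q)·6 = q + 6
  the kicker's payoff from aim Left: q·8 + (1−q)·(-5) = 13q - 5
  q + 6 = 13q - 5  ⇒  -12q = -11  ⇒  q = 11/12.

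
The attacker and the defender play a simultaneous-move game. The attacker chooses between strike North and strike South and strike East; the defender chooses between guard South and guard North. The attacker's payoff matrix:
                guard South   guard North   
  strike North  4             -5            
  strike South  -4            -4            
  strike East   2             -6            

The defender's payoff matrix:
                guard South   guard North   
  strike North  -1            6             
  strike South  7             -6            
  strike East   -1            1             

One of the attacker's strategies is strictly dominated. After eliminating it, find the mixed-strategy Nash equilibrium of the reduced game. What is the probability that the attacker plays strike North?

p = 13/20

The attacker's strategy strike East is strictly dominated by strike North: 4 > 2 and -5 > -6. Eliminate strike East.
The defender's indifference between guard South and guard North determines the attacker's mixing probability p:
  the defender's expected payoff from guard South: p·(-1) + (1−p)·7 = -8p + 7
  the defender's expected payoff from guard North: p·6 + (1−p)·(-6) = 12p - 6
  -8p + 7 = 12p - 6  ⇒  -20p = -13  ⇒  p = 13/20.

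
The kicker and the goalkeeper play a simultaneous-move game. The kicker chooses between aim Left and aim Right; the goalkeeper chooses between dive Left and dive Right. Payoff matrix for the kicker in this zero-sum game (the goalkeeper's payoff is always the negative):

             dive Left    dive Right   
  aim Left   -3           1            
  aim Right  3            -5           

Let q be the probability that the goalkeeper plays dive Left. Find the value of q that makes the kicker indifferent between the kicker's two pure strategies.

q = 1/2

For the kicker to be willing to mix, the kicker must be indifferent between aim Left and aim Right, which pins down the goalkeeper's mix.
  the kicker's payoff to aim Left: q·(-3) + (1−q)·1 = -4q + 1
  the kicker's payoff to aim Right: q·3 + (1−q)·(-5) = 8q - 5
  -4q + 1 = 8q - 5  ⇒  -12q = -6  ⇒  q = 1/2.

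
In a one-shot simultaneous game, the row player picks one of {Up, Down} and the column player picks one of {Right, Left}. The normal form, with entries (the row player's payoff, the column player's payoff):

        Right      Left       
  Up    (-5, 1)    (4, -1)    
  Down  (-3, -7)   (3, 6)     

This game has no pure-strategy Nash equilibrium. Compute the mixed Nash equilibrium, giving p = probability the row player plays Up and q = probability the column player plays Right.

p = 13/15, q = 1/3

For the column player to be willing to mix, the column player must be indifferent between Right and Left, which pins down the row player's mix.
  the column player's payoff from Right: p·1 + (1−p)·(-7) = 8p - 7
  the column player's payoff from Left: p·(-1) + (1−p)·6 = -7p + 6
  8p - 7 = -7p + 6  ⇒  15p = 13  ⇒  p = 13/15.
Set the row player's expected payoff from Up equal to that from Down:
  the row player's payoff to Up: q·(-5) + (1−q)·4 = -9q + 4
  the row player's payoff to Down: q·(-3) + (1−q)·3 = -6q + 3
  -9q + 4 = -6q + 3  ⇒  -3q = -1  ⇒  q = 1/3.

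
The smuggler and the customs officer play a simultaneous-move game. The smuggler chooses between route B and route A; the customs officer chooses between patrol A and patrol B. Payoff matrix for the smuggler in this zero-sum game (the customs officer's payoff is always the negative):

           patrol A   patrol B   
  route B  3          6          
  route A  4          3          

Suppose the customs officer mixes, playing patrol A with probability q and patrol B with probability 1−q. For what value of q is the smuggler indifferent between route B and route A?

q = 3/4

Set the smuggler's expected payoff from route B equal to that from route A:
  the smuggler's payoff from route B: q·3 + (1−q)·6 = -3q + 6
  the smuggler's payoff from route A: q·4 + (1−q)·3 = q + 3
  -3q + 6 = q + 3  ⇒  -4q = -3  ⇒  q = 3/4.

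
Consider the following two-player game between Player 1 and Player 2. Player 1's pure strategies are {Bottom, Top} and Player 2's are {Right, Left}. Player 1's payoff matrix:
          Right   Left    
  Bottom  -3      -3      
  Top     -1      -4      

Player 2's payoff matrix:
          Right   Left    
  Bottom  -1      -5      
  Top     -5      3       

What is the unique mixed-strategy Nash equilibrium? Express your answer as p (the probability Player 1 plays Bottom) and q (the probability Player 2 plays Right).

Player 2's indifference between Right and Left determines Player 1's mixing probability p:
  Player 2's expected payoff from Right: p·(-1) + (1−p)·(-5) = 4p - 5
  Player 2's expected payoff from Left: p·(-5) + (1−p)·3 = -8p + 3
  4p - 5 = -8p + 3  ⇒  12p = 8  ⇒  p = 2/3.
Set Player 1's expected payoff from Bottom equal to that from Top:
  Player 1's expected payoff from Bottom: q·(-3) + (1−q)·(-3) = -3
  Player 1's expected payoff from Top: q·(-1) + (1−q)·(-4) = 3q - 4
  -3 = 3q - 4  ⇒  -3q = -1  ⇒  q = 1/3.

p = 2/3, q = 1/3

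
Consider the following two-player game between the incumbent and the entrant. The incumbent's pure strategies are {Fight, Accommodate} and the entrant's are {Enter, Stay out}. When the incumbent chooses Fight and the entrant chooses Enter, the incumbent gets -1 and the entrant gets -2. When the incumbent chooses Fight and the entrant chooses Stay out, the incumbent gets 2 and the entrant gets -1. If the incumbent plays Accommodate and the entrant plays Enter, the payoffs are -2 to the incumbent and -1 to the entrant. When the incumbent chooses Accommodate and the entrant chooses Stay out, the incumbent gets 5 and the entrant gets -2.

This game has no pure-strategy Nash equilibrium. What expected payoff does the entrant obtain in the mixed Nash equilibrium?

-3/2

Set the entrant's expected payoff from Enter equal to that from Stay out:
  the entrant's payoff to Enter: p·(-2) + (1−p)·(-1) = -p - 1
  the entrant's payoff to Stay out: p·(-1) + (1−p)·(-2) = p - 2
  -p - 1 = p - 2  ⇒  -2p = -1  ⇒  p = 1/2.
At equilibrium the entrant is indifferent across columns, so the entrant's payoff equals the payoff from Enter: (1/2)·(-2) + (1/2)·(-1) = -3/2.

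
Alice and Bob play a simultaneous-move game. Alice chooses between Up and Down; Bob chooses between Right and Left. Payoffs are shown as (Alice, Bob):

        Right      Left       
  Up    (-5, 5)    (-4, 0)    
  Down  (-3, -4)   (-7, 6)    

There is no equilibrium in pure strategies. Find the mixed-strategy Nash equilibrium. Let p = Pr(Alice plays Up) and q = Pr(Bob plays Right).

p = 2/3, q = 3/5

Alice's mix must leave Bob indifferent between Right and Left.
  Bob's payoff from Right: p·5 + (1−p)·(-4) = 9p - 4
  Bob's payoff from Left: p·0 + (1−p)·6 = -6p + 6
  9p - 4 = -6p + 6  ⇒  15p = 10  ⇒  p = 2/3.
Bob's mix must leave Alice indifferent between Up and Down.
  Alice's payoff from Up: q·(-5) + (1−q)·(-4) = -q - 4
  Alice's payoff from Down: q·(-3) + (1−q)·(-7) = 4q - 7
  -q - 4 = 4q - 7  ⇒  -5q = -3  ⇒  q = 3/5.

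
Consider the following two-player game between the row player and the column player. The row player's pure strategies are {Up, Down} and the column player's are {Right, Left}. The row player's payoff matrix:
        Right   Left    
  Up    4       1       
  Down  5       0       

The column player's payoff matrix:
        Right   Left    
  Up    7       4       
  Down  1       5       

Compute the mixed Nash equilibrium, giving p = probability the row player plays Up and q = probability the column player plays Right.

p = 4/7, q = 1/2

For the column player to be willing to mix, the column player must be indifferent between Right and Left, which pins down the row player's mix.
  the column player's payoff to Right: p·7 + (1−p)·1 = 6p + 1
  the column player's payoff to Left: p·4 + (1−p)·5 = -p + 5
  6p + 1 = -p + 5  ⇒  7p = 4  ⇒  p = 4/7.
The row player's indifference between Up and Down determines the column player's mixing probability q:
  the row player's payoff to Up: q·4 + (1−q)·1 = 3q + 1
  the row player's payoff to Down: q·5 + (1−q)·0 = 5q
  3q + 1 = 5q  ⇒  -2q = -1  ⇒  q = 1/2.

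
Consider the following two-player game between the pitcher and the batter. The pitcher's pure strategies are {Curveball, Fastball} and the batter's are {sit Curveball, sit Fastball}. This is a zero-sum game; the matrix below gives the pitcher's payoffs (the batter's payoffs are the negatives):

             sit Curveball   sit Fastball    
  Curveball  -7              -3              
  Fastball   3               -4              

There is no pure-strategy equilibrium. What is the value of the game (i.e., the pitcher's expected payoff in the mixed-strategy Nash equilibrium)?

The pitcher's indifference between Curveball and Fastball determines the batter's mixing probability q:
  the pitcher's expected payoff from Curveball: q·(-7) + (1−q)·(-3) = -4q - 3
  the pitcher's expected payoff from Fastball: q·3 + (1−q)·(-4) = 7q - 4
  -4q - 3 = 7q - 4  ⇒  -11q = -1  ⇒  q = 1/11.
The value is the pitcher's expected payoff against this mix (using Curveball): (1/11)·(-7) + (10/11)·(-3) = -37/11.

v = -37/11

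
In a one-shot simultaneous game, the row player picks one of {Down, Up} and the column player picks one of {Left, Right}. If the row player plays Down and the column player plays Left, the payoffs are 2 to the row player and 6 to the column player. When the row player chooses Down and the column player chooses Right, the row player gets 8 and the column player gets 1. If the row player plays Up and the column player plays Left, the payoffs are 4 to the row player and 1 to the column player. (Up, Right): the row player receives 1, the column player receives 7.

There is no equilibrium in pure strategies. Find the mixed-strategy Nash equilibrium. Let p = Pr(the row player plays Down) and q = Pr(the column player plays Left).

p = 6/11, q = 7/9

The column player's indifference between Left and Right determines the row player's mixing probability p:
  the column player's payoff from Left: p·6 + (1−p)·1 = 5p + 1
  the column player's payoff from Right: p·1 + (1−p)·7 = -6p + 7
  5p + 1 = -6p + 7  ⇒  11p = 6  ⇒  p = 6/11.
For the row player to be willing to mix, the row player must be indifferent between Down and Up, which pins down the column player's mix.
  the row player's expected payoff from Down: q·2 + (1−q)·8 = -6q + 8
  the row player's expected payoff from Up: q·4 + (1−q)·1 = 3q + 1
  -6q + 8 = 3q + 1  ⇒  -9q = -7  ⇒  q = 7/9.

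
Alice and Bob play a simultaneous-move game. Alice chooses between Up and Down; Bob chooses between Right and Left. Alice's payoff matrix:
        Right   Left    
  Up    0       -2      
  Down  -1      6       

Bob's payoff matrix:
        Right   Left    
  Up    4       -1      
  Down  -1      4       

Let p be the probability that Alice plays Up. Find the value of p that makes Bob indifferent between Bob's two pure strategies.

Bob's indifference between Right and Left determines Alice's mixing probability p:
  Bob's expected payoff from Right: p·4 + (1−p)·(-1) = 5p - 1
  Bob's expected payoff from Left: p·(-1) + (1−p)·4 = -5p + 4
  5p - 1 = -5p + 4  ⇒  10p = 5  ⇒  p = 1/2.

p = 1/2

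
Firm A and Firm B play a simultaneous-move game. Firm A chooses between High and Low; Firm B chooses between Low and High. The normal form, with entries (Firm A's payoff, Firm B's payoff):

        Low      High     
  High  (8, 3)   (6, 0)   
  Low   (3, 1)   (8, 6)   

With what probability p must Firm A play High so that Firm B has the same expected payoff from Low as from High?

In a mixed equilibrium Firm B is indifferent between Low and High; this condition fixes p.
  Firm B's expected payoff from Low: p·3 + (1−p)·1 = 2p + 1
  Firm B's expected payoff from High: p·0 + (1−p)·6 = -6p + 6
  2p + 1 = -6p + 6  ⇒  8p = 5  ⇒  p = 5/8.

p = 5/8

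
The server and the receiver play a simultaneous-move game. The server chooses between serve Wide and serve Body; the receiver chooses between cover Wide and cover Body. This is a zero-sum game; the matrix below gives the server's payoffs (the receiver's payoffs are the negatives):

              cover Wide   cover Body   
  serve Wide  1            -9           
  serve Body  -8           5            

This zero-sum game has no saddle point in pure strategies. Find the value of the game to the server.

v = -67/23

For the server to be willing to mix, the server must be indifferent between serve Wide and serve Body, which pins down the receiver's mix.
  the server's payoff from serve Wide: q·1 + (1−q)·(-9) = 10q - 9
  the server's payoff from serve Body: q·(-8) + (1−q)·5 = -13q + 5
  10q - 9 = -13q + 5  ⇒  23q = 14  ⇒  q = 14/23.
The value is the server's expected payoff against this mix (using serve Wide): (14/23)·1 + (9/23)·(-9) = -67/23.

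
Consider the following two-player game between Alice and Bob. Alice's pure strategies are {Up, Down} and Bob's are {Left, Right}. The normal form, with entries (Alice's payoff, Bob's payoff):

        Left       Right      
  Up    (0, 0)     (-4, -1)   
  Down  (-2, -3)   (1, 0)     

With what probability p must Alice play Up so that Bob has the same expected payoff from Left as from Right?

p = 3/4

For Bob to be willing to mix, Bob must be indifferent between Left and Right, which pins down Alice's mix.
  Bob's payoff to Left: p·0 + (1−p)·(-3) = 3p - 3
  Bob's payoff to Right: p·(-1) + (1−p)·0 = -p
  3p - 3 = -p  ⇒  4p = 3  ⇒  p = 3/4.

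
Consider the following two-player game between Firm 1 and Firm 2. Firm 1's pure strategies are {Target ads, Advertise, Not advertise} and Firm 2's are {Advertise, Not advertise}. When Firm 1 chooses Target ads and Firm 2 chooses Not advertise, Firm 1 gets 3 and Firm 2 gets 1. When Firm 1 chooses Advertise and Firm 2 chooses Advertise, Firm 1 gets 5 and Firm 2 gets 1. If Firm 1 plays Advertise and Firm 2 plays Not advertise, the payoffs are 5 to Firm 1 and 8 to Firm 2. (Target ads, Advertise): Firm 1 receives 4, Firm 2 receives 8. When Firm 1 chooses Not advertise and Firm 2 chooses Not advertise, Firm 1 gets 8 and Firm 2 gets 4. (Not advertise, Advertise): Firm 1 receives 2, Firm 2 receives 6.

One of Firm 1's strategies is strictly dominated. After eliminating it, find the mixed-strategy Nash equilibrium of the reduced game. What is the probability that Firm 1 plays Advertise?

p = 2/9

Firm 1's strategy Target ads is strictly dominated by Advertise: 5 > 4 and 5 > 3. Eliminate Target ads.
In a mixed equilibrium Firm 2 is indifferent between Advertise and Not advertise; this condition fixes p.
  Firm 2's expected payoff from Advertise: p·1 + (1−p)·6 = -5p + 6
  Firm 2's expected payoff from Not advertise: p·8 + (1−p)·4 = 4p + 4
  -5p + 6 = 4p + 4  ⇒  -9p = -2  ⇒  p = 2/9.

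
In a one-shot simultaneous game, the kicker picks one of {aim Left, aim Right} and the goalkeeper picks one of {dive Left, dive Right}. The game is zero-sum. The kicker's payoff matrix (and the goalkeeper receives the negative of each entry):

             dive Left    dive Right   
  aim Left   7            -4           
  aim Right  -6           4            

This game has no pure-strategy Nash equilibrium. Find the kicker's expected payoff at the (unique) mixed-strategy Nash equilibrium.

4/21

In a mixed equilibrium the kicker is indifferent between aim Left and aim Right; this condition fixes q.
  the kicker's expected payoff from aim Left: q·7 + (1−q)·(-4) = 11q - 4
  the kicker's expected payoff from aim Right: q·(-6) + (1−q)·4 = -10q + 4
  11q - 4 = -10q + 4  ⇒  21q = 8  ⇒  q = 8/21.
At equilibrium the kicker is indifferent across rows, so the kicker's payoff equals the payoff from aim Left: (8/21)·7 + (13/21)·(-4) = 4/21.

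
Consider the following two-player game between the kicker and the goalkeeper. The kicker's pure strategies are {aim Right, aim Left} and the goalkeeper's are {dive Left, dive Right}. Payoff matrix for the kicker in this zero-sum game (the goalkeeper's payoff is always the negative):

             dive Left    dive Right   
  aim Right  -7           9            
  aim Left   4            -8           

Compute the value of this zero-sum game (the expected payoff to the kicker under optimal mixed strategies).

The goalkeeper's mix must leave the kicker indifferent between aim Right and aim Left.
  the kicker's payoff from aim Right: q·(-7) + (1−q)·9 = -16q + 9
  the kicker's payoff from aim Left: q·4 + (1−q)·(-8) = 12q - 8
  -16q + 9 = 12q - 8  ⇒  -28q = -17  ⇒  q = 17/28.
The value is the kicker's expected payoff against this mix (using aim Right): (17/28)·(-7) + (11/28)·9 = -5/7.

v = -5/7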